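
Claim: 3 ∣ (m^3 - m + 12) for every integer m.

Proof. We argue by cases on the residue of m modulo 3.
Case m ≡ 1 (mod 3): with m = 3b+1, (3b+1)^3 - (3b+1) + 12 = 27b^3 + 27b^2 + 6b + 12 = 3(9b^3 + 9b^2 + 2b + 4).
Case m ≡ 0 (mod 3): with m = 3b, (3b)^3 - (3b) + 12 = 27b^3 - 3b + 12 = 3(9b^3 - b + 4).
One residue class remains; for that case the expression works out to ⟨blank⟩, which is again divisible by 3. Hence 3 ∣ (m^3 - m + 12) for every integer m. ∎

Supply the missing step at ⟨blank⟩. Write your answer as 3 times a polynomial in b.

3(9b^3 + 18b^2 + 11b + 6)

Only m ≡ 2 (mod 3) is unaccounted for. Put m = 3b+2:
(3b+2)^3 - (3b+2) + 12 expands to 27b^3 + 54b^2 + 33b + 18,
and factoring out 3 leaves 3(9b^3 + 18b^2 + 11b + 6).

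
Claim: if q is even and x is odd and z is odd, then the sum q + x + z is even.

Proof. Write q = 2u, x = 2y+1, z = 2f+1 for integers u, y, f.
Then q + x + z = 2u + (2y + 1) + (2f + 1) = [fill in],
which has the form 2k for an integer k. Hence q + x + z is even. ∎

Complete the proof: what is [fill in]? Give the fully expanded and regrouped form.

2(f + u + y + 1)

Expanding: 2u + (2y + 1) + (2f + 1) = 2f + 2u + 2y + 2.
Every term is even; pulling out the factor of 2 gives 2(f + u + y + 1).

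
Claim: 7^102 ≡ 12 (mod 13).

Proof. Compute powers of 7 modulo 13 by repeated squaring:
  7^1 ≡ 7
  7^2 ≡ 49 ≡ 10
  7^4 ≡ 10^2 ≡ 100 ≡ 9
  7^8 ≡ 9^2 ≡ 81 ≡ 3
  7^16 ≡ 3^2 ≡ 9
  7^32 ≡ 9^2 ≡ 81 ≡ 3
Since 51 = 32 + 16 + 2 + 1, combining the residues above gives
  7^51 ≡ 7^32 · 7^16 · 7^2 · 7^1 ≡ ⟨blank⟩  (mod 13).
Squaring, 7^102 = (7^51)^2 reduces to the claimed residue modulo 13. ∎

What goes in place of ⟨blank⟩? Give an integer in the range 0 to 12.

7^32 · 7^16 · 7^2 · 7^1 ≡ 3 · 9 · 10 · 7 = 1890.
1890 mod 13 = 5, so 7^51 ≡ 5 (mod 13).

5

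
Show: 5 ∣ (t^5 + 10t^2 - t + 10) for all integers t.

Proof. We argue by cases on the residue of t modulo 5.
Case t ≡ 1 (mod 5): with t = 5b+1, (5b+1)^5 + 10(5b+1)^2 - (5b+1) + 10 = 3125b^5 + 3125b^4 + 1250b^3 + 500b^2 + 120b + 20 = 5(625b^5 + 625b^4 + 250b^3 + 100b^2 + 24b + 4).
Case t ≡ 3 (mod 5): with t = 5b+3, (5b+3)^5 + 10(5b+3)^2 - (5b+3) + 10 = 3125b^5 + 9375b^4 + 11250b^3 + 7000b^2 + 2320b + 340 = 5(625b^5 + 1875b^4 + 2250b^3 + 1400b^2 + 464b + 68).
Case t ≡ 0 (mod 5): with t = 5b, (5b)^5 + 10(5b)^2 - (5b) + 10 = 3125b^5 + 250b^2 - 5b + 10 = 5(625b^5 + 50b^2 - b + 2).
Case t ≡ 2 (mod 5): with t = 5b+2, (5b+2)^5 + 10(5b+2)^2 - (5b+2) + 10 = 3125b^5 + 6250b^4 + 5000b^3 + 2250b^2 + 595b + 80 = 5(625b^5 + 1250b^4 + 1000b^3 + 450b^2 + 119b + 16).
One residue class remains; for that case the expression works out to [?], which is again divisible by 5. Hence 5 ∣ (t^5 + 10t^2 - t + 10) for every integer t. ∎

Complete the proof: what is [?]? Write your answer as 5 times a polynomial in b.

5(625b^5 + 2500b^4 + 4000b^3 + 3250b^2 + 1359b + 238)

The residues treated are {1, 3, 0, 2}, so the missing case is t ≡ 4 (mod 5); write t = 5b+4.
Then (5b+4)^5 + 10(5b+4)^2 - (5b+4) + 10 = 3125b^5 + 12500b^4 + 20000b^3 + 16250b^2 + 6795b + 1190 = 5(625b^5 + 2500b^4 + 4000b^3 + 3250b^2 + 1359b + 238).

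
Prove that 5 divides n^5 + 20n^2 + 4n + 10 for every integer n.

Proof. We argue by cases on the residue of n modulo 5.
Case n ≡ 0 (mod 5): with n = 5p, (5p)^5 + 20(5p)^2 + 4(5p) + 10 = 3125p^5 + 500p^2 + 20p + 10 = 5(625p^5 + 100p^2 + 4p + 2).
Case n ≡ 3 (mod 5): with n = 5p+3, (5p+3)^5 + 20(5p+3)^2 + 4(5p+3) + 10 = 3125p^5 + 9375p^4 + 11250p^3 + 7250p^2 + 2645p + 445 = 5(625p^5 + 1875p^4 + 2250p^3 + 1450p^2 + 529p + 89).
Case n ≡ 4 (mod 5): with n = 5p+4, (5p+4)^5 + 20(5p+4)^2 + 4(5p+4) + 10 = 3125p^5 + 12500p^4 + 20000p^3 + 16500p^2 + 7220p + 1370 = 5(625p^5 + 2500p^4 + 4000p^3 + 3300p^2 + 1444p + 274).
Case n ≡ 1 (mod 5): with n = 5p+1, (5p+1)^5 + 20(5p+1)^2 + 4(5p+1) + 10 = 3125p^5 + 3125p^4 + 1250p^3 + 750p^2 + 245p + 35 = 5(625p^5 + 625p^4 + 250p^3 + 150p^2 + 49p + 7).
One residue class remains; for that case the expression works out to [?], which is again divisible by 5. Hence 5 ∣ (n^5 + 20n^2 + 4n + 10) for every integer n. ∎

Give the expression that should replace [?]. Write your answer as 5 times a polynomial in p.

5(625p^5 + 1250p^4 + 1000p^3 + 500p^2 + 164p + 26)

Only n ≡ 2 (mod 5) is unaccounted for. Put n = 5p+2:
(5p+2)^5 + 20(5p+2)^2 + 4(5p+2) + 10 expands to 3125p^5 + 6250p^4 + 5000p^3 + 2500p^2 + 820p + 130,
and factoring out 5 leaves 5(625p^5 + 1250p^4 + 1000p^3 + 500p^2 + 164p + 26).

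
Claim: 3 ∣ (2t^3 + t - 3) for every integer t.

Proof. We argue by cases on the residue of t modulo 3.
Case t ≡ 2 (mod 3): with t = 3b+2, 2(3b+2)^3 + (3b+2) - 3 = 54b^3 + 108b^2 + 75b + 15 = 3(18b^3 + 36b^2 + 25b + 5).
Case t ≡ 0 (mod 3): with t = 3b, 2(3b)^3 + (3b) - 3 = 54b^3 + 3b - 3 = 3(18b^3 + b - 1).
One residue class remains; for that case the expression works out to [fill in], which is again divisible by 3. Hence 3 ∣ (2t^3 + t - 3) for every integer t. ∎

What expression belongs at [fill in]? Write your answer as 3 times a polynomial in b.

Only t ≡ 1 (mod 3) is unaccounted for. Put t = 3b+1:
2(3b+1)^3 + (3b+1) - 3 expands to 54b^3 + 54b^2 + 21b,
and factoring out 3 leaves 3(18b^3 + 18b^2 + 7b).

3(18b^3 + 18b^2 + 7b)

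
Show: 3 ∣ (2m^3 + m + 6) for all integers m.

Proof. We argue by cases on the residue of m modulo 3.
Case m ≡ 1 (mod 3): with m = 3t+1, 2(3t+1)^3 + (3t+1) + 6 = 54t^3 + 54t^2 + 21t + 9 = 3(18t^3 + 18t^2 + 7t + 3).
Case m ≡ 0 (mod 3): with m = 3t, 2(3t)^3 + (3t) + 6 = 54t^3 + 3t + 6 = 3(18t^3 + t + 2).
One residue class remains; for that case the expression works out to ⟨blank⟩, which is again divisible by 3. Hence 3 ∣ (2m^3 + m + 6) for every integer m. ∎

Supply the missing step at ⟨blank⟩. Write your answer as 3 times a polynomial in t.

The residues treated are {1, 0}, so the missing case is m ≡ 2 (mod 3); write m = 3t+2.
Then 2(3t+2)^3 + (3t+2) + 6 = 54t^3 + 108t^2 + 75t + 24 = 3(18t^3 + 36t^2 + 25t + 8).

3(18t^3 + 36t^2 + 25t + 8)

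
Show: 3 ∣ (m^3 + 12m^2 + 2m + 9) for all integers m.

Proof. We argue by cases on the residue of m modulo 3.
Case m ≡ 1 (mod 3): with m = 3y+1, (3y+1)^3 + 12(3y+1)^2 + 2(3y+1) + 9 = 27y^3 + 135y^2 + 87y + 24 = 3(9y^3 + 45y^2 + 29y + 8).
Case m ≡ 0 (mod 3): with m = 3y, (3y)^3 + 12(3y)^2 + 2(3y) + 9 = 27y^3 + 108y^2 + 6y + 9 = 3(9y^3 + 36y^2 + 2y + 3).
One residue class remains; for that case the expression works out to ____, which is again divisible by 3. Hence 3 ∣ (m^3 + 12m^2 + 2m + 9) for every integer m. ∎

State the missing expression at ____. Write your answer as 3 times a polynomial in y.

3(9y^3 + 54y^2 + 62y + 23)

The residues treated are {1, 0}, so the missing case is m ≡ 2 (mod 3); write m = 3y+2.
Then (3y+2)^3 + 12(3y+2)^2 + 2(3y+2) + 9 = 27y^3 + 162y^2 + 186y + 69 = 3(9y^3 + 54y^2 + 62y + 23).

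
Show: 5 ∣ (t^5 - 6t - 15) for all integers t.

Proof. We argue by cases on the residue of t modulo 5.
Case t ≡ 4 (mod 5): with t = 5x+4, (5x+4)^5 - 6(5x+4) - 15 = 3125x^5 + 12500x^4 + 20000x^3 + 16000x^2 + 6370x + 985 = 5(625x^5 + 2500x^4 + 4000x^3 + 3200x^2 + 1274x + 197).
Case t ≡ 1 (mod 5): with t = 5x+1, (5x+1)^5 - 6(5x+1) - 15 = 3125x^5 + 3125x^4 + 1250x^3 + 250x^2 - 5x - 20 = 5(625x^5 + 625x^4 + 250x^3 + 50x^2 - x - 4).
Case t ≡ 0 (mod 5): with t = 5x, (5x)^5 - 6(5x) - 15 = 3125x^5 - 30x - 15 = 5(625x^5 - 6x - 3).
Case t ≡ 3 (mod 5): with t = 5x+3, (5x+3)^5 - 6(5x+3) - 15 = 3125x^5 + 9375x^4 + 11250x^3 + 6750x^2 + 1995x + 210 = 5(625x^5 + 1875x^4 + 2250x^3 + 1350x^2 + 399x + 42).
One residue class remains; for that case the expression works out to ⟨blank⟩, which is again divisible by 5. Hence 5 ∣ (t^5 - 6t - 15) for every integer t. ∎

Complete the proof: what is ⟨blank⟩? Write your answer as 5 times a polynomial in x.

5(625x^5 + 1250x^4 + 1000x^3 + 400x^2 + 74x + 1)

The residues treated are {4, 1, 0, 3}, so the missing case is t ≡ 2 (mod 5); write t = 5x+2.
Then (5x+2)^5 - 6(5x+2) - 15 = 3125x^5 + 6250x^4 + 5000x^3 + 2000x^2 + 370x + 5 = 5(625x^5 + 1250x^4 + 1000x^3 + 400x^2 + 74x + 1).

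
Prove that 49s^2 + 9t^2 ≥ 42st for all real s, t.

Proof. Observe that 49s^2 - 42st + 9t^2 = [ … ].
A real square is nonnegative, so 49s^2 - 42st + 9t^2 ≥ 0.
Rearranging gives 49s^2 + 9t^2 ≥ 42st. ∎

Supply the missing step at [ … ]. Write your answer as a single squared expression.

(7s - 3t)^2

The leading and trailing coefficients are 7^2 and 3^2, and 42 = 2·7·3, so the trinomial is (7s - 3t)^2.
Hence 49s^2 - 42st + 9t^2 ≥ 0.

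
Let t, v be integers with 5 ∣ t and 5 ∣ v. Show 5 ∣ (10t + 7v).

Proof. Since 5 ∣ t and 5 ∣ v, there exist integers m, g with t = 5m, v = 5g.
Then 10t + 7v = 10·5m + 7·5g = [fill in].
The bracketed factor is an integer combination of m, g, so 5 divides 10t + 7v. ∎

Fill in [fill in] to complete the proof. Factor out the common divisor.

Pull the common 5 out of every term: 10·5m + 7·5g = 5(7g + 10m).
7g + 10m is an integer, which exhibits the divisibility.

5(7g + 10m)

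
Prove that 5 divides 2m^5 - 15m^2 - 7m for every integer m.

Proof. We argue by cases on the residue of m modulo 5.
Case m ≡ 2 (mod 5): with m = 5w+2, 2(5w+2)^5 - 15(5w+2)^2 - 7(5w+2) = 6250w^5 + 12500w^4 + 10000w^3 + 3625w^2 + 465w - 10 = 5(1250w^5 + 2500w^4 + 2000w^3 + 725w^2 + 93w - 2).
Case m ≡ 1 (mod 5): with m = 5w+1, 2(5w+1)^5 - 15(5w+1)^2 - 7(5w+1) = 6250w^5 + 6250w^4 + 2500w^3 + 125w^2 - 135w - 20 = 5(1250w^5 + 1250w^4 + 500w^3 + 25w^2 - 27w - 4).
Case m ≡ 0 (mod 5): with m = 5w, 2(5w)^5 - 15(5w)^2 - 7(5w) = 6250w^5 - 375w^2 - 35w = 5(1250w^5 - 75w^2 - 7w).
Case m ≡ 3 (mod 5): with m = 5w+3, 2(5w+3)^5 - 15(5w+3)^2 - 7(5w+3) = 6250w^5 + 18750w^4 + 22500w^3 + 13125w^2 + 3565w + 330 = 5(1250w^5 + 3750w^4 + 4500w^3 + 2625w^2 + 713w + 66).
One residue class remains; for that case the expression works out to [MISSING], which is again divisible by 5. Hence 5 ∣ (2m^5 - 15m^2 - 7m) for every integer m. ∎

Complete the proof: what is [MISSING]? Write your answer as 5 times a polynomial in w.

5(1250w^5 + 5000w^4 + 8000w^3 + 6325w^2 + 2433w + 356)

The residues treated are {2, 1, 0, 3}, so the missing case is m ≡ 4 (mod 5); write m = 5w+4.
Then 2(5w+4)^5 - 15(5w+4)^2 - 7(5w+4) = 6250w^5 + 25000w^4 + 40000w^3 + 31625w^2 + 12165w + 1780 = 5(1250w^5 + 5000w^4 + 8000w^3 + 6325w^2 + 2433w + 356).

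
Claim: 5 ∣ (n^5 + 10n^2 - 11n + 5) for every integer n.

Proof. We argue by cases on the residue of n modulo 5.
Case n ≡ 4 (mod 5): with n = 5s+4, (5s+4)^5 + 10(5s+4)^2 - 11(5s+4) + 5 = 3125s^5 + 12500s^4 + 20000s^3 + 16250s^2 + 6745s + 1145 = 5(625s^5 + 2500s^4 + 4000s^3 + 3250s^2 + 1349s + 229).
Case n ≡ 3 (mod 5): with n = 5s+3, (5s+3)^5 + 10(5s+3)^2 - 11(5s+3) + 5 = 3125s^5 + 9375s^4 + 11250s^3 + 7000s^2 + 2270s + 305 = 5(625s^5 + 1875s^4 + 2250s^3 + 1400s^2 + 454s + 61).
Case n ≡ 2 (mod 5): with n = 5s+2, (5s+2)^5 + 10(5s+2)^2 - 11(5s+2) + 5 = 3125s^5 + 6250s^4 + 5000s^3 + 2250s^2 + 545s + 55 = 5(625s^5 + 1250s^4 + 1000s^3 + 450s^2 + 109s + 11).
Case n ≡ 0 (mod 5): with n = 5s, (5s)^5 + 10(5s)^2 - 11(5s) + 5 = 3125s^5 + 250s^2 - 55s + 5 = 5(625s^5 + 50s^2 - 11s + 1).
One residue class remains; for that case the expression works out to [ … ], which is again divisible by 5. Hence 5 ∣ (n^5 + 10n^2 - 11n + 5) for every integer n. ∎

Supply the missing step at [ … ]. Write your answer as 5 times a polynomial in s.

Only n ≡ 1 (mod 5) is unaccounted for. Put n = 5s+1:
(5s+1)^5 + 10(5s+1)^2 - 11(5s+1) + 5 expands to 3125s^5 + 3125s^4 + 1250s^3 + 500s^2 + 70s + 5,
and factoring out 5 leaves 5(625s^5 + 625s^4 + 250s^3 + 100s^2 + 14s + 1).

5(625s^5 + 625s^4 + 250s^3 + 100s^2 + 14s + 1)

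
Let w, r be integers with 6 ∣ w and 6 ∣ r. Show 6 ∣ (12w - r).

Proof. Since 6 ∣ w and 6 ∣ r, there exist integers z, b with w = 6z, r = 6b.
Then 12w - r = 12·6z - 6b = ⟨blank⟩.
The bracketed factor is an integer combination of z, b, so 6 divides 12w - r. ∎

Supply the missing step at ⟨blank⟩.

6(-b + 12z)

Each term has a factor of 6: 12·6z - 6b = 6·(-b + 12z).
Since -b + 12z is an integer, 6 ∣ (12w - r).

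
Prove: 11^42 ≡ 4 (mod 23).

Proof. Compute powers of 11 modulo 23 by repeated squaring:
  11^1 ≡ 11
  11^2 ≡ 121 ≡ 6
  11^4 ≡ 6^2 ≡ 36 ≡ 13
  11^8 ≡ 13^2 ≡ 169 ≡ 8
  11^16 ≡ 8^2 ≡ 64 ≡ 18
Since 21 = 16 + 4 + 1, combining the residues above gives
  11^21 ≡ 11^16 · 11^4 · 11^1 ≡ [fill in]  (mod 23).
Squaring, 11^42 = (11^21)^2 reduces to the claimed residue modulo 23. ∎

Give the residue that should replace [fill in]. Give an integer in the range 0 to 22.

21

11^16 · 11^4 · 11^1 ≡ 18 · 13 · 11 = 2574.
2574 mod 23 = 21, so 11^21 ≡ 21 (mod 23).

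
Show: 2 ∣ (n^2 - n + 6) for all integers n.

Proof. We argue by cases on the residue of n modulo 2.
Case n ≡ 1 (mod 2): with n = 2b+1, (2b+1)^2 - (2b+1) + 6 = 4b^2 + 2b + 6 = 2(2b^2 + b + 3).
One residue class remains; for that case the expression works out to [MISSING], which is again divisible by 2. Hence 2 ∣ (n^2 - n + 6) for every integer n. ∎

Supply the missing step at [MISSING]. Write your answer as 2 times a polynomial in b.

2(2b^2 - b + 3)

Only n ≡ 0 (mod 2) is unaccounted for. Put n = 2b:
(2b)^2 - (2b) + 6 expands to 4b^2 - 2b + 6,
and factoring out 2 leaves 2(2b^2 - b + 3).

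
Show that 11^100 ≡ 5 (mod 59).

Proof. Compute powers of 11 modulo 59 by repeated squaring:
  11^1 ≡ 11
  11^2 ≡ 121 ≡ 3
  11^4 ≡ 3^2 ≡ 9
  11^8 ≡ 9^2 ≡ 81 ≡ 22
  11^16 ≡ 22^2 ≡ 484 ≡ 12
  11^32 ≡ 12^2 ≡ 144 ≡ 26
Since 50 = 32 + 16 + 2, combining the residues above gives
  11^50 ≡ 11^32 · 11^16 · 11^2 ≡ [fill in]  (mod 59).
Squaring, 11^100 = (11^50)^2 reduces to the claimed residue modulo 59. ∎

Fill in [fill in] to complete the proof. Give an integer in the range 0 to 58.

Multiply the listed residues: 26 · 12 · 3 = 312 → 936.
Reducing modulo 59: 936 = 15·59 + 51, so 11^50 ≡ 51.

51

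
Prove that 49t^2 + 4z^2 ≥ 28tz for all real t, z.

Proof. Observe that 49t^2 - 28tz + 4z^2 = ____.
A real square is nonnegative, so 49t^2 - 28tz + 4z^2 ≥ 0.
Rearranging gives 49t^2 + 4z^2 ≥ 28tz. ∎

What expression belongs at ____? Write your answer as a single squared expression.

49t^2 - 28tz + 4z^2 is a perfect-square trinomial: the outer terms are (7t)^2 and (2z)^2, and the cross term is -2·7t·2z.
So 49t^2 - 28tz + 4z^2 = (7t - 2z)^2 ≥ 0.

(7t - 2z)^2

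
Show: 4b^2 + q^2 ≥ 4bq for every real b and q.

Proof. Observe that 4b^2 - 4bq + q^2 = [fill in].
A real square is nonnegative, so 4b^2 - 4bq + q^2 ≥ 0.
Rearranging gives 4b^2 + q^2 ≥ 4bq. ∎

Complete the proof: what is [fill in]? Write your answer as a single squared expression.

The leading and trailing coefficients are 2^2 and 1^2, and 4 = 2·2·1, so the trinomial is (2b - q)^2.
Hence 4b^2 - 4bq + q^2 ≥ 0.

(2b - q)^2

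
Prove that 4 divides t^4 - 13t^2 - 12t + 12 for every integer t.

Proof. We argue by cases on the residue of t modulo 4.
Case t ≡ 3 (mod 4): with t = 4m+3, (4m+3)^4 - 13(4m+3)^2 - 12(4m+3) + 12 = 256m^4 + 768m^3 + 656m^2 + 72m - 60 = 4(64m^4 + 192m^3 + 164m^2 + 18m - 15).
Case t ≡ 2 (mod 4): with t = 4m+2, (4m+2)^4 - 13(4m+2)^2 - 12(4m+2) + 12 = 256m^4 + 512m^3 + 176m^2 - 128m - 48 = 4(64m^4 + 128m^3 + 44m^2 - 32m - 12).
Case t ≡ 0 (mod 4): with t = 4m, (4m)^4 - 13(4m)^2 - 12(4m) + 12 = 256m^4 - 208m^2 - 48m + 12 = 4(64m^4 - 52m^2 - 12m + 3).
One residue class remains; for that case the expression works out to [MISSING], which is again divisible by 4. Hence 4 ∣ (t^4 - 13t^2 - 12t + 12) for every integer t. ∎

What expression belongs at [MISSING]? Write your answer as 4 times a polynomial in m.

Only t ≡ 1 (mod 4) is unaccounted for. Put t = 4m+1:
(4m+1)^4 - 13(4m+1)^2 - 12(4m+1) + 12 expands to 256m^4 + 256m^3 - 112m^2 - 136m - 12,
and factoring out 4 leaves 4(64m^4 + 64m^3 - 28m^2 - 34m - 3).

4(64m^4 + 64m^3 - 28m^2 - 34m - 3)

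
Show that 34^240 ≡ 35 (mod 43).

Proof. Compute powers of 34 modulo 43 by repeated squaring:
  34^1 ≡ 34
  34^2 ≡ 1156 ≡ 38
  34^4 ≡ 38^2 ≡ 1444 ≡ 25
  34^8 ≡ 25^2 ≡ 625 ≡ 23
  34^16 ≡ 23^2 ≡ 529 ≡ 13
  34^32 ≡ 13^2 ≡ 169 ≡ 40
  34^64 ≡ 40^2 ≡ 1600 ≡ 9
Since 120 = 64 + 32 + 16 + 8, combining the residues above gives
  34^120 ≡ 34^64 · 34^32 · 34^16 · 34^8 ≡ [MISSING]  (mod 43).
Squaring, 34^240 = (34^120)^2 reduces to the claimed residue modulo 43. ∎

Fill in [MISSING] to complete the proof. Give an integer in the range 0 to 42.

11

34^64 · 34^32 · 34^16 · 34^8 ≡ 9 · 40 · 13 · 23 = 107640.
107640 mod 43 = 11, so 34^120 ≡ 11 (mod 43).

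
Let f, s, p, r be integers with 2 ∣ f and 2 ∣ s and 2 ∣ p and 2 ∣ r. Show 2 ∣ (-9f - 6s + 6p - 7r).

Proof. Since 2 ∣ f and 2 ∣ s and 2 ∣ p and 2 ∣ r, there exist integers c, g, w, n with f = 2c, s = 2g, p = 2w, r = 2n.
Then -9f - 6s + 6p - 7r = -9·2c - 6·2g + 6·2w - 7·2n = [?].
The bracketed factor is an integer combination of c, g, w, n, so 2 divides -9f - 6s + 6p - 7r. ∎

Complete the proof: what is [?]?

2(-9c - 6g - 7n + 6w)

Pull the common 2 out of every term: -9·2c - 6·2g + 6·2w - 7·2n = 2(-9c - 6g - 7n + 6w).
-9c - 6g - 7n + 6w is an integer, which exhibits the divisibility.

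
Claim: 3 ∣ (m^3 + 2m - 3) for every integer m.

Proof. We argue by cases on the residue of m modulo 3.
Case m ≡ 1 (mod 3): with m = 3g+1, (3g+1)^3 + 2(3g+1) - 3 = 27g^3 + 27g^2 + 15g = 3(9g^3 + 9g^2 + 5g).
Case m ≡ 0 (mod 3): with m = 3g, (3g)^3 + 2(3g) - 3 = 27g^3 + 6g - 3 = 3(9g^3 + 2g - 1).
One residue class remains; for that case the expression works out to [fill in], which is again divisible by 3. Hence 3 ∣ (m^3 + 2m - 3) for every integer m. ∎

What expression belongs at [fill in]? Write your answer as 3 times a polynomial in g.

The residues treated are {1, 0}, so the missing case is m ≡ 2 (mod 3); write m = 3g+2.
Then (3g+2)^3 + 2(3g+2) - 3 = 27g^3 + 54g^2 + 42g + 9 = 3(9g^3 + 18g^2 + 14g + 3).

3(9g^3 + 18g^2 + 14g + 3)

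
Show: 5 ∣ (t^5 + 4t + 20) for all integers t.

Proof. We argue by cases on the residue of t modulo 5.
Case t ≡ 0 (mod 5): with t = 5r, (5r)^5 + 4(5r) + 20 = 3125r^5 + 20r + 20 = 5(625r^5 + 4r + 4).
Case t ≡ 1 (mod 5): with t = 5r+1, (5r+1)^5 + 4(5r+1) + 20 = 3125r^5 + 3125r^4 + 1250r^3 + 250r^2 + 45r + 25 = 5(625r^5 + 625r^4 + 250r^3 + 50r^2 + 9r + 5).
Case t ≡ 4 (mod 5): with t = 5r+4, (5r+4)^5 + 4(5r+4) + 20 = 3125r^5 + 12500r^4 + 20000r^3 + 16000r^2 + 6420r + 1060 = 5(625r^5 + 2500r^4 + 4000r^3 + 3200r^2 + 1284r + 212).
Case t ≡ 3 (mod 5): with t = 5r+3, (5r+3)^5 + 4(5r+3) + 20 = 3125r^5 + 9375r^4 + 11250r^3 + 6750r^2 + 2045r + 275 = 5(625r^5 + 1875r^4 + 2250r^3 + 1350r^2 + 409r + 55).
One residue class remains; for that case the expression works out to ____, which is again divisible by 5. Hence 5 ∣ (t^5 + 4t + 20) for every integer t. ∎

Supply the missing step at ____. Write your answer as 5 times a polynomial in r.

5(625r^5 + 1250r^4 + 1000r^3 + 400r^2 + 84r + 12)

Only t ≡ 2 (mod 5) is unaccounted for. Put t = 5r+2:
(5r+2)^5 + 4(5r+2) + 20 expands to 3125r^5 + 6250r^4 + 5000r^3 + 2000r^2 + 420r + 60,
and factoring out 5 leaves 5(625r^5 + 1250r^4 + 1000r^3 + 400r^2 + 84r + 12).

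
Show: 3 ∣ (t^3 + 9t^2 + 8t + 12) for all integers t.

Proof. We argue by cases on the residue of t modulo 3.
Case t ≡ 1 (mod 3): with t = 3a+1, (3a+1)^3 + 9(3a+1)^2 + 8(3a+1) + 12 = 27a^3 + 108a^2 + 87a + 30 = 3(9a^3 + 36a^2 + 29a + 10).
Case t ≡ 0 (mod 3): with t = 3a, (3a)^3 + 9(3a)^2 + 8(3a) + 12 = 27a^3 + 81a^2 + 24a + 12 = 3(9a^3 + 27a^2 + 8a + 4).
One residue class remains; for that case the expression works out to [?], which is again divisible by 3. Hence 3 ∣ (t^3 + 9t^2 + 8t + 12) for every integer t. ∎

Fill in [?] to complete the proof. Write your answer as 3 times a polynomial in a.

3(9a^3 + 45a^2 + 56a + 24)

Only t ≡ 2 (mod 3) is unaccounted for. Put t = 3a+2:
(3a+2)^3 + 9(3a+2)^2 + 8(3a+2) + 12 expands to 27a^3 + 135a^2 + 168a + 72,
and factoring out 3 leaves 3(9a^3 + 45a^2 + 56a + 24).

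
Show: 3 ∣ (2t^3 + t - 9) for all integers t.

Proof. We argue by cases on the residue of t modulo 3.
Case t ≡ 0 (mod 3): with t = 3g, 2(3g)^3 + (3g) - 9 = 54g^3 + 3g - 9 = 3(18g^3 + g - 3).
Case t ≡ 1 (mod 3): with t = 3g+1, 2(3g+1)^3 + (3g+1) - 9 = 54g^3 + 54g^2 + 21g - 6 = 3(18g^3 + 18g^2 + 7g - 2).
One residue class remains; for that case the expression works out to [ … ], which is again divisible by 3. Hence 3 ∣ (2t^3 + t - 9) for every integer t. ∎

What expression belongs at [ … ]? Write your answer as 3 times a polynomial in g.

3(18g^3 + 36g^2 + 25g + 3)

Only t ≡ 2 (mod 3) is unaccounted for. Put t = 3g+2:
2(3g+2)^3 + (3g+2) - 9 expands to 54g^3 + 108g^2 + 75g + 9,
and factoring out 3 leaves 3(18g^3 + 36g^2 + 25g + 3).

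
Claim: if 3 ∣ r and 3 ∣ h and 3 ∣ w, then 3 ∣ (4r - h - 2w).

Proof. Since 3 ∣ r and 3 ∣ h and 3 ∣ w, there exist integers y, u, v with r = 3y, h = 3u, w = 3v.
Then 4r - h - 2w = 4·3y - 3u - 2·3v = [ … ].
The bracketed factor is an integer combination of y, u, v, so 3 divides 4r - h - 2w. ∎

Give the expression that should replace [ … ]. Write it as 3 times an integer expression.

Each term has a factor of 3: 4·3y - 3u - 2·3v = 3·(-u - 2v + 4y).
Since -u - 2v + 4y is an integer, 3 ∣ (4r - h - 2w).

3(-u - 2v + 4y)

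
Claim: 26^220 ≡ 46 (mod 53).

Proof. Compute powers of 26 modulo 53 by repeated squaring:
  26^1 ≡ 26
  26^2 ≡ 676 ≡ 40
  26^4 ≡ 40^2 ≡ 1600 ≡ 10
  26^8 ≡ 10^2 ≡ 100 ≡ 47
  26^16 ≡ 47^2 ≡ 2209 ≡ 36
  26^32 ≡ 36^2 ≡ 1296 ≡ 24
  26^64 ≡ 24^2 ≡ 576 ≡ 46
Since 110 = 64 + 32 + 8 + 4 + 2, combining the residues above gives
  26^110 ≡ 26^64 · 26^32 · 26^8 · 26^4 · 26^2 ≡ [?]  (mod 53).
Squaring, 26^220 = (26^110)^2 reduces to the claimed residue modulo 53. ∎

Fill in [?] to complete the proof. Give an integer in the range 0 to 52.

29

Multiply the listed residues: 46 · 24 · 47 · 10 · 40 = 1104 → 51888 → 518880 → 20755200.
Reducing modulo 53: 20755200 = 391607·53 + 29, so 26^110 ≡ 29.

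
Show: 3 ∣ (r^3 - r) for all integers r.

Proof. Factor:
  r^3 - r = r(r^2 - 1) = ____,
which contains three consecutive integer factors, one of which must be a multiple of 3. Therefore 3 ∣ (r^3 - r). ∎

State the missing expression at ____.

r(r^2 - 1) = r(r - 1)(r + 1) = (r - 1)r(r + 1).
These three factors are consecutive integers, so their product is divisible by 3.

(r - 1)r(r + 1)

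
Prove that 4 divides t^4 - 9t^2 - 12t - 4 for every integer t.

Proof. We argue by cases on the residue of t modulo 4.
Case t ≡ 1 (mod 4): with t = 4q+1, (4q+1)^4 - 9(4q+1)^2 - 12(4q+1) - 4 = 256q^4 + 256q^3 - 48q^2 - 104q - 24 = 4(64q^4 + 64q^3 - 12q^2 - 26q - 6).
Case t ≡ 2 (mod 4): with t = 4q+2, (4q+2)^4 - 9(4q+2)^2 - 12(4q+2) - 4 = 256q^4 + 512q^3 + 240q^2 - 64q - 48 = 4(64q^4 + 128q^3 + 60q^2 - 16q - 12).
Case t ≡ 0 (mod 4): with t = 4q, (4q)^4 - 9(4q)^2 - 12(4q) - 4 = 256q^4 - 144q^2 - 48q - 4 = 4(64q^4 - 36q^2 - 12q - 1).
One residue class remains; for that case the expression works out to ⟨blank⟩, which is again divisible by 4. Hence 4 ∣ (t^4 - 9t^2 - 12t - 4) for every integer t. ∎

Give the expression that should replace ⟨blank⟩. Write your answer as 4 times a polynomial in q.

Only t ≡ 3 (mod 4) is unaccounted for. Put t = 4q+3:
(4q+3)^4 - 9(4q+3)^2 - 12(4q+3) - 4 expands to 256q^4 + 768q^3 + 720q^2 + 168q - 40,
and factoring out 4 leaves 4(64q^4 + 192q^3 + 180q^2 + 42q - 10).

4(64q^4 + 192q^3 + 180q^2 + 42q - 10)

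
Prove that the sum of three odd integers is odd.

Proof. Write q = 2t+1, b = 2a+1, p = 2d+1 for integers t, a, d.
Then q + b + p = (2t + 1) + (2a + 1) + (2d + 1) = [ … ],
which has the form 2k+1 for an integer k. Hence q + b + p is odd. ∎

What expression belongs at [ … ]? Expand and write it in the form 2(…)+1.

Expanding: (2t + 1) + (2a + 1) + (2d + 1) = 2a + 2d + 2t + 3.
Every term except the constant is even, so this is 2(a + d + t + 1) + 1,
and a + d + t + 1 ∈ ℤ gives the required form.

2(a + d + t + 1) + 1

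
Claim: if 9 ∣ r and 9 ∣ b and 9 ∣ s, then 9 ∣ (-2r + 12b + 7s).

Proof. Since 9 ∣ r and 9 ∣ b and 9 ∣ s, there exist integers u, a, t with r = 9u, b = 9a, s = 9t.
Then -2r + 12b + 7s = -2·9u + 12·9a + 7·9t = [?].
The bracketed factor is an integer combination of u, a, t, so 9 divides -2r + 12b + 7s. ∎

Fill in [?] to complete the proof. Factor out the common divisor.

Pull the common 9 out of every term: -2·9u + 12·9a + 7·9t = 9(12a + 7t - 2u).
12a + 7t - 2u is an integer, which exhibits the divisibility.

9(12a + 7t - 2u)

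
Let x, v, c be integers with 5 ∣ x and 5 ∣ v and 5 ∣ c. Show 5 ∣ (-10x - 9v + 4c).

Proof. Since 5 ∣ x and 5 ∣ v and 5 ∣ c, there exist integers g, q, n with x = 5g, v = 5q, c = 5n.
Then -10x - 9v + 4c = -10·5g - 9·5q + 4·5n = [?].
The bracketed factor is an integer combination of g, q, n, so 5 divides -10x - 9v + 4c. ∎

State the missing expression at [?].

Each term has a factor of 5: -10·5g - 9·5q + 4·5n = 5·(-10g + 4n - 9q).
Since -10g + 4n - 9q is an integer, 5 ∣ (-10x - 9v + 4c).

5(-10g + 4n - 9q)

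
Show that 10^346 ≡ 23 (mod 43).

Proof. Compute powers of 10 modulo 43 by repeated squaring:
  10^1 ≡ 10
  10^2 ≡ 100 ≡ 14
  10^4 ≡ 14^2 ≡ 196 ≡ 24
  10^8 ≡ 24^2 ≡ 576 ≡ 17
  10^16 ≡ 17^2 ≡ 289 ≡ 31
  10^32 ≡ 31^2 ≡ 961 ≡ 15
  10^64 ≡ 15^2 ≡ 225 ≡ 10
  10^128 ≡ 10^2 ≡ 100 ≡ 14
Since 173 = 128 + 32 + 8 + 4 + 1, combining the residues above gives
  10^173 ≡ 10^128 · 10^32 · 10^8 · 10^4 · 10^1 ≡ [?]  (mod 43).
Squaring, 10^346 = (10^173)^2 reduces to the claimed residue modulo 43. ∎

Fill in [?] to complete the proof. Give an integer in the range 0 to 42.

25

10^128 · 10^32 · 10^8 · 10^4 · 10^1 ≡ 14 · 15 · 17 · 24 · 10 = 856800.
856800 mod 43 = 25, so 10^173 ≡ 25 (mod 43).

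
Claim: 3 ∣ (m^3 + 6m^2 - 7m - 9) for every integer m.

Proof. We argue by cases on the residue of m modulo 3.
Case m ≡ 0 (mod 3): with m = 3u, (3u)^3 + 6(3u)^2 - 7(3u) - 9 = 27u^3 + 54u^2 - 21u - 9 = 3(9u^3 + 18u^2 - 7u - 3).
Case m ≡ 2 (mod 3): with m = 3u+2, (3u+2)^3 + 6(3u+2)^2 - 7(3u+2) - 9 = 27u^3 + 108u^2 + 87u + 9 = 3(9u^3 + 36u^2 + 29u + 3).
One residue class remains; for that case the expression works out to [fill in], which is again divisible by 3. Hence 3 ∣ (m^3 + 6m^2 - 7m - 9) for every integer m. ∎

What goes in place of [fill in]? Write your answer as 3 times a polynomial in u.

3(9u^3 + 27u^2 + 8u - 3)

Only m ≡ 1 (mod 3) is unaccounted for. Put m = 3u+1:
(3u+1)^3 + 6(3u+1)^2 - 7(3u+1) - 9 expands to 27u^3 + 81u^2 + 24u - 9,
and factoring out 3 leaves 3(9u^3 + 27u^2 + 8u - 3).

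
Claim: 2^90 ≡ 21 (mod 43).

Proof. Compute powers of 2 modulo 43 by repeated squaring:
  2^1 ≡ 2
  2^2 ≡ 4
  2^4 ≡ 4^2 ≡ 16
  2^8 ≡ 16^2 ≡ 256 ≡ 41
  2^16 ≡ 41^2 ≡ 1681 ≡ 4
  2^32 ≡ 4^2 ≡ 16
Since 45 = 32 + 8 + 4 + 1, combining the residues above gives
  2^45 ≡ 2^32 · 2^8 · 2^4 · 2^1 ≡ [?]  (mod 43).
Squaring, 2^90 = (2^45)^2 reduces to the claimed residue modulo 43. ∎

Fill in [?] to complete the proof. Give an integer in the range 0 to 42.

8

Multiply the listed residues: 16 · 41 · 16 · 2 = 656 → 10496 → 20992.
Reducing modulo 43: 20992 = 488·43 + 8, so 2^45 ≡ 8.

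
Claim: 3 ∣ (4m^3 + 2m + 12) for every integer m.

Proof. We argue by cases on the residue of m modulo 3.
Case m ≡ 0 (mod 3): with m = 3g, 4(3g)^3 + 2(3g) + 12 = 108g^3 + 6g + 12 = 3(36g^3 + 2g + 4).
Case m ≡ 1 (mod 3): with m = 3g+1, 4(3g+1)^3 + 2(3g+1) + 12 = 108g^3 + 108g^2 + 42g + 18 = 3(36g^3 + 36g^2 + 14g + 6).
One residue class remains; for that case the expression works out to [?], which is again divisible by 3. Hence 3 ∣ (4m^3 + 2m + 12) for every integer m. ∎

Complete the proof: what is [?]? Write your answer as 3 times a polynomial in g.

The residues treated are {0, 1}, so the missing case is m ≡ 2 (mod 3); write m = 3g+2.
Then 4(3g+2)^3 + 2(3g+2) + 12 = 108g^3 + 216g^2 + 150g + 48 = 3(36g^3 + 72g^2 + 50g + 16).

3(36g^3 + 72g^2 + 50g + 16)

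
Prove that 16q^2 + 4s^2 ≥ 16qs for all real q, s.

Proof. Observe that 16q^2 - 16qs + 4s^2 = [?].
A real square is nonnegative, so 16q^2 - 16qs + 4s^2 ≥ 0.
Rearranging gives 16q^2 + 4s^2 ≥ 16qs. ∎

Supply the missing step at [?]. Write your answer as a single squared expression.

16q^2 - 16qs + 4s^2 is a perfect-square trinomial: the outer terms are (4q)^2 and (2s)^2, and the cross term is -2·4q·2s.
So 16q^2 - 16qs + 4s^2 = (4q - 2s)^2 ≥ 0.

(4q - 2s)^2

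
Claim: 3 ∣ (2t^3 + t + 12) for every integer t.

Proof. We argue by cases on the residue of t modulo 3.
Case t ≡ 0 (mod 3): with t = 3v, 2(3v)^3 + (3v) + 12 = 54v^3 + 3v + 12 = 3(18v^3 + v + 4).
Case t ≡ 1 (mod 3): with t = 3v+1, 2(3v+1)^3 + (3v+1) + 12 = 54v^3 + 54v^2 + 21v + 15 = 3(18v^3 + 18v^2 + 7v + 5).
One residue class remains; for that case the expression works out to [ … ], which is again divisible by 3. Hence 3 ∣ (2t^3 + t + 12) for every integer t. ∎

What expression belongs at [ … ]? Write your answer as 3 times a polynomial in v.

The residues treated are {0, 1}, so the missing case is t ≡ 2 (mod 3); write t = 3v+2.
Then 2(3v+2)^3 + (3v+2) + 12 = 54v^3 + 108v^2 + 75v + 30 = 3(18v^3 + 36v^2 + 25v + 10).

3(18v^3 + 36v^2 + 25v + 10)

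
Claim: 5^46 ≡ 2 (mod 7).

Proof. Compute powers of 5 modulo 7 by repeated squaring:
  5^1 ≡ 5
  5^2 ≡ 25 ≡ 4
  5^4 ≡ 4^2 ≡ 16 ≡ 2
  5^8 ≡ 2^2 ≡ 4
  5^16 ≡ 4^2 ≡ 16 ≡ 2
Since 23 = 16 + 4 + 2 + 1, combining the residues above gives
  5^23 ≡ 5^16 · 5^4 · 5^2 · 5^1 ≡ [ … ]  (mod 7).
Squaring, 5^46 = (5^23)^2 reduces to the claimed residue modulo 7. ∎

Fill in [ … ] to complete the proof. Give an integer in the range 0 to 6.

3

5^16 · 5^4 · 5^2 · 5^1 ≡ 2 · 2 · 4 · 5 = 80.
80 mod 7 = 3, so 5^23 ≡ 3 (mod 7).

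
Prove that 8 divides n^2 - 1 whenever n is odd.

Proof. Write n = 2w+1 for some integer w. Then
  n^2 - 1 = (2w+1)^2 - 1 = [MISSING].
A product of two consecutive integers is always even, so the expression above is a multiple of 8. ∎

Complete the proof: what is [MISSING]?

(2w+1)^2 - 1 = 4w^2 + 4w + 1 - 1 = 4w^2 + 4w = 4w(w+1).
Since w and w+1 are consecutive, w(w+1) is even, and 4·(even) is a multiple of 8.

4w(w + 1)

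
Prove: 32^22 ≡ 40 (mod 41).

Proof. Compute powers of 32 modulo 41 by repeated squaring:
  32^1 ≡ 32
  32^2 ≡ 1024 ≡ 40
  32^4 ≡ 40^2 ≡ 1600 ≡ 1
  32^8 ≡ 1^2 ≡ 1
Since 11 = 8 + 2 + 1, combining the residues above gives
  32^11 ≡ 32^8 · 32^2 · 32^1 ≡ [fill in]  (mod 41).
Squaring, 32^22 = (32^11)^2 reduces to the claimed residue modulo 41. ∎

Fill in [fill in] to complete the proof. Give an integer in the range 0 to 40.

Multiply the listed residues: 1 · 40 · 32 = 40 → 1280.
Reducing modulo 41: 1280 = 31·41 + 9, so 32^11 ≡ 9.

9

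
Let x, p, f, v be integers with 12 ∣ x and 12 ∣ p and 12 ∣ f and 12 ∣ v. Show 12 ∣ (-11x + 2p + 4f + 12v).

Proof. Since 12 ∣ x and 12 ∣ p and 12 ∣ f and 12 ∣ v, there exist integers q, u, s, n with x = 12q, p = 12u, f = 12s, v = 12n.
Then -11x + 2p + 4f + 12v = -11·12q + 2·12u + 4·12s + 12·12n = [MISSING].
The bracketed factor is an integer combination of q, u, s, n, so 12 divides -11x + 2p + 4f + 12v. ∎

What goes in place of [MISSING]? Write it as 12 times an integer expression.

Each term has a factor of 12: -11·12q + 2·12u + 4·12s + 12·12n = 12·(12n - 11q + 4s + 2u).
Since 12n - 11q + 4s + 2u is an integer, 12 ∣ (-11x + 2p + 4f + 12v).

12(12n - 11q + 4s + 2u)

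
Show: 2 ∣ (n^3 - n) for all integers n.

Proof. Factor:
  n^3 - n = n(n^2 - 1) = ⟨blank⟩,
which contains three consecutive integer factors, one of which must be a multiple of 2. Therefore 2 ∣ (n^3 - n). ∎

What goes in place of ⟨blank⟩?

(n - 1)n(n + 1)

n(n^2 - 1) = n(n - 1)(n + 1) = (n - 1)n(n + 1).
These three factors are consecutive integers, so their product is divisible by 2.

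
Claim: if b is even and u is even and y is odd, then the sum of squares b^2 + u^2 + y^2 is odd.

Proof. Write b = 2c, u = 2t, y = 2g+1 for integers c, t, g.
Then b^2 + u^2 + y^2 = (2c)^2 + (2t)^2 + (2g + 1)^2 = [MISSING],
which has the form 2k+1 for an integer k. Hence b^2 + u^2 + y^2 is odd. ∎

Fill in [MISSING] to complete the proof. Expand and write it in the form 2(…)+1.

(2c)^2 + (2t)^2 + (2g + 1)^2 = 4c^2 + 4g^2 + 4g + 4t^2 + 1
= 2(2c^2 + 2g^2 + 2g + 2t^2) + 1.
Since 2c^2 + 2g^2 + 2g + 2t^2 is an integer, the sum of squares is of the form 2k+1 for an integer k.

2(2c^2 + 2g^2 + 2g + 2t^2) + 1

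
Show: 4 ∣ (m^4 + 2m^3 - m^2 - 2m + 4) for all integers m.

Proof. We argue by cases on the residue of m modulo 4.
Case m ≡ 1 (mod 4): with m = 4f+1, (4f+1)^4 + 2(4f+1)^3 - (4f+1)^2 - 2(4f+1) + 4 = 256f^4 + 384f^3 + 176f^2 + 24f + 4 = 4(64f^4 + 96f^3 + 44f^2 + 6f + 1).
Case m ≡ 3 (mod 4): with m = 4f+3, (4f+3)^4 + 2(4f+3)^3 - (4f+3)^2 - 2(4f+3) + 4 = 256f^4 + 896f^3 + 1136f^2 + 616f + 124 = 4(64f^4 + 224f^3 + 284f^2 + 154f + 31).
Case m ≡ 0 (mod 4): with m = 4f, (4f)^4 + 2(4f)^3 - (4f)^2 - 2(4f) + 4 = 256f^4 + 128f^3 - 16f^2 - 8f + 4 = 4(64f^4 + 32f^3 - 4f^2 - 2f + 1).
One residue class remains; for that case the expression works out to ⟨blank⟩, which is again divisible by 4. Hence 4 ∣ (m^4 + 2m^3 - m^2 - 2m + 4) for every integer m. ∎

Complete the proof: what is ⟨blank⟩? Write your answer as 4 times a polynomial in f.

4(64f^4 + 160f^3 + 140f^2 + 50f + 7)

Only m ≡ 2 (mod 4) is unaccounted for. Put m = 4f+2:
(4f+2)^4 + 2(4f+2)^3 - (4f+2)^2 - 2(4f+2) + 4 expands to 256f^4 + 640f^3 + 560f^2 + 200f + 28,
and factoring out 4 leaves 4(64f^4 + 160f^3 + 140f^2 + 50f + 7).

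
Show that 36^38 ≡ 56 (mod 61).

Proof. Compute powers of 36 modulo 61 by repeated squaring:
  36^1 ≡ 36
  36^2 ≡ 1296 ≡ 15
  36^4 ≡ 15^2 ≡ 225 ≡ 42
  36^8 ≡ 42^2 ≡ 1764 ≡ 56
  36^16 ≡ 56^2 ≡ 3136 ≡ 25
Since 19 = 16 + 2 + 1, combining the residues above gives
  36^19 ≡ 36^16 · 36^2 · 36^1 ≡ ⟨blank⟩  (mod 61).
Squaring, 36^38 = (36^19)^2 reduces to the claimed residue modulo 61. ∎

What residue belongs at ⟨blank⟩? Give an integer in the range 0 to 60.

36^16 · 36^2 · 36^1 ≡ 25 · 15 · 36 = 13500.
13500 mod 61 = 19, so 36^19 ≡ 19 (mod 61).

19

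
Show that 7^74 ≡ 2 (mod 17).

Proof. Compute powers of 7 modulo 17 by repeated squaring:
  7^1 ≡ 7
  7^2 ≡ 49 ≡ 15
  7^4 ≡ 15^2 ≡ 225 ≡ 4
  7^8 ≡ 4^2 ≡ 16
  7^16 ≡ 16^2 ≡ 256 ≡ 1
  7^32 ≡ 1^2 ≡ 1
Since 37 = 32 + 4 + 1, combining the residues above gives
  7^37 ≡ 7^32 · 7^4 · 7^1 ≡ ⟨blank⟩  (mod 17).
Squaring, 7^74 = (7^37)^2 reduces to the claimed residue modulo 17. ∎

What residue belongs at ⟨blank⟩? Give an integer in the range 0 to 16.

11

Multiply the listed residues: 1 · 4 · 7 = 4 → 28.
Reducing modulo 17: 28 = 1·17 + 11, so 7^37 ≡ 11.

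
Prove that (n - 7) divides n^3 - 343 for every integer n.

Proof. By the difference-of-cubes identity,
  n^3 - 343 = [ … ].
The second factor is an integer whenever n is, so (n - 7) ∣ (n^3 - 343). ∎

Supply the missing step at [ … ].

(n - 7)(n^2 + 7n + 49)

a^3 - b^3 = (a - b)(a^2 + ab + b^2). With a = n, b = 7:
n^3 - 343 = (n - 7)(n^2 + 7n + 49).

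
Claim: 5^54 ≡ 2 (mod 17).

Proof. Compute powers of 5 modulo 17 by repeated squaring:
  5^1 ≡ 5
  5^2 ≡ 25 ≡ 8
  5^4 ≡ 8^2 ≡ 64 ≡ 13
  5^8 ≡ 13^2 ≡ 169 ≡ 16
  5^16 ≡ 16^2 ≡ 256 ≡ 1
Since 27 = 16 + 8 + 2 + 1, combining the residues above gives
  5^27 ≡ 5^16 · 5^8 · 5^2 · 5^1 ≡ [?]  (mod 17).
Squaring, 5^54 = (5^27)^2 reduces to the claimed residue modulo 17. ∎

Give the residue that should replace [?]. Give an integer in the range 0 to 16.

11

5^16 · 5^8 · 5^2 · 5^1 ≡ 1 · 16 · 8 · 5 = 640.
640 mod 17 = 11, so 5^27 ≡ 11 (mod 17).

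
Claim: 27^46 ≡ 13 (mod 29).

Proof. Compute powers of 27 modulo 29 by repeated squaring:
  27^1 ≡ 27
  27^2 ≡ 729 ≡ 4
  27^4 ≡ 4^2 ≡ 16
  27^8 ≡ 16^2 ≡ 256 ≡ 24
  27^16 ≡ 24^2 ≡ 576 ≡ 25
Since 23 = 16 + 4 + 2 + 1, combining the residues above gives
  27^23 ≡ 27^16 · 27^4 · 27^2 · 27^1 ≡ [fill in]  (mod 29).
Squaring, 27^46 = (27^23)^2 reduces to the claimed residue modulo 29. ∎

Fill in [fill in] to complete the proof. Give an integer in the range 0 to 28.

19

27^16 · 27^4 · 27^2 · 27^1 ≡ 25 · 16 · 4 · 27 = 43200.
43200 mod 29 = 19, so 27^23 ≡ 19 (mod 29).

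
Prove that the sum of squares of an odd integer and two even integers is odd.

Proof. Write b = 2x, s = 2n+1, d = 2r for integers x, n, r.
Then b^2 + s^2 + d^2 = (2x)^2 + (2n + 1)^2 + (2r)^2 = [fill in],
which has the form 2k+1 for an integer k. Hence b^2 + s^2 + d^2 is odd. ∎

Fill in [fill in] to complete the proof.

2(2n^2 + 2n + 2r^2 + 2x^2) + 1

Expanding: (2x)^2 + (2n + 1)^2 + (2r)^2 = 4n^2 + 4n + 4r^2 + 4x^2 + 1.
Every term except the constant is even, so this is 2(2n^2 + 2n + 2r^2 + 2x^2) + 1,
and 2n^2 + 2n + 2r^2 + 2x^2 ∈ ℤ gives the required form.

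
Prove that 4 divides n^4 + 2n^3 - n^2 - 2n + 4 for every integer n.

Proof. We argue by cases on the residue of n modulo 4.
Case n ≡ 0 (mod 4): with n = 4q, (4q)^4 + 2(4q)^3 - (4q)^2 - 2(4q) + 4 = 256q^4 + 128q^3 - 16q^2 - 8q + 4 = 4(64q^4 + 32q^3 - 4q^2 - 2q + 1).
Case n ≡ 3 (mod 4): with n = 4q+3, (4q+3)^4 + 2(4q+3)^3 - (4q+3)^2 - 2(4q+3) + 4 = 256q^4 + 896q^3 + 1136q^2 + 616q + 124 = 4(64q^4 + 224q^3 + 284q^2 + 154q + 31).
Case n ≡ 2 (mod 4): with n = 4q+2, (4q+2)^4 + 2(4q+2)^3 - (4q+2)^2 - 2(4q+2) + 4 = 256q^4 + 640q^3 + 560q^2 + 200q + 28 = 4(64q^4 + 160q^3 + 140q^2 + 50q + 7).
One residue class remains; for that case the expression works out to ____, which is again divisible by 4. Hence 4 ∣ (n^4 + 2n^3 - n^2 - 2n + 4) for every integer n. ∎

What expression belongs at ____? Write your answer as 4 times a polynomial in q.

Only n ≡ 1 (mod 4) is unaccounted for. Put n = 4q+1:
(4q+1)^4 + 2(4q+1)^3 - (4q+1)^2 - 2(4q+1) + 4 expands to 256q^4 + 384q^3 + 176q^2 + 24q + 4,
and factoring out 4 leaves 4(64q^4 + 96q^3 + 44q^2 + 6q + 1).

4(64q^4 + 96q^3 + 44q^2 + 6q + 1)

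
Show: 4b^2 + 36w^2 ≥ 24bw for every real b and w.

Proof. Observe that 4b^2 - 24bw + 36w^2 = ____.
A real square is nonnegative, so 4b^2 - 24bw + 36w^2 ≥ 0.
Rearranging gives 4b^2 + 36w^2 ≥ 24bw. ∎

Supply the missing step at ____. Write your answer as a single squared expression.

(2b - 6w)^2

The leading and trailing coefficients are 2^2 and 6^2, and 24 = 2·2·6, so the trinomial is (2b - 6w)^2.
Hence 4b^2 - 24bw + 36w^2 ≥ 0.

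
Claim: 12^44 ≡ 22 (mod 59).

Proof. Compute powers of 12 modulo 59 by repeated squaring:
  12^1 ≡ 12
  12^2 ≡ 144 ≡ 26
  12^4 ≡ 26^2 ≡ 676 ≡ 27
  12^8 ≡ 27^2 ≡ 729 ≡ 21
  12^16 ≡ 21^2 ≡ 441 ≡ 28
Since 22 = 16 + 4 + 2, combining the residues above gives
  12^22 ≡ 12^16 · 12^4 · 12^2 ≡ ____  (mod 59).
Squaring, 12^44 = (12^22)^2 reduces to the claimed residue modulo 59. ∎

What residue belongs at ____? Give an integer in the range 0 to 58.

9

Multiply the listed residues: 28 · 27 · 26 = 756 → 19656.
Reducing modulo 59: 19656 = 333·59 + 9, so 12^22 ≡ 9.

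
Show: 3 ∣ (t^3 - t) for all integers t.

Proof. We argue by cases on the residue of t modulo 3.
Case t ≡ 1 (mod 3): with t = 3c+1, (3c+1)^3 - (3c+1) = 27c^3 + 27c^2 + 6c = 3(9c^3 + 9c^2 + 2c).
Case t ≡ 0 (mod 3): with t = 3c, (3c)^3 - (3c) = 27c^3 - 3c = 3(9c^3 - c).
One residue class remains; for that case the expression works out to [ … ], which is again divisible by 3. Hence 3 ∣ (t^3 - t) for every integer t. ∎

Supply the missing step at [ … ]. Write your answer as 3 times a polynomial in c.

The residues treated are {1, 0}, so the missing case is t ≡ 2 (mod 3); write t = 3c+2.
Then (3c+2)^3 - (3c+2) = 27c^3 + 54c^2 + 33c + 6 = 3(9c^3 + 18c^2 + 11c + 2).

3(9c^3 + 18c^2 + 11c + 2)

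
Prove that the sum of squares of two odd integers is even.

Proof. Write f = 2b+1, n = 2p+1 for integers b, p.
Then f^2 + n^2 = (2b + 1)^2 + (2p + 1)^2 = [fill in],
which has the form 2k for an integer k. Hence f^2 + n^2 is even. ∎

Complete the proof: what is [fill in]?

(2b + 1)^2 + (2p + 1)^2 = 4b^2 + 4b + 4p^2 + 4p + 2
= 2(2b^2 + 2b + 2p^2 + 2p + 1).
Since 2b^2 + 2b + 2p^2 + 2p + 1 is an integer, the sum of squares is of the form 2k for an integer k.

2(2b^2 + 2b + 2p^2 + 2p + 1)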